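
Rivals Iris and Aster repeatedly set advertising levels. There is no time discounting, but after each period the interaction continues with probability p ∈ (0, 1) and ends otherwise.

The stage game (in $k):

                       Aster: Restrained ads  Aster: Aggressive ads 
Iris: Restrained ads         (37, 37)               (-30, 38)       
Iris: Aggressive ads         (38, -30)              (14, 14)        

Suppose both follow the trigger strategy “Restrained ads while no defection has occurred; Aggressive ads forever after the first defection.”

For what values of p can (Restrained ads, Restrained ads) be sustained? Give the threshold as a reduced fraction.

With no time discounting, the continuation probability p plays the role of the discount factor.
Grim-trigger IC: 37/(1−p) ≥ 38 + 14p/(1−p) ⇒ p ≥ (38−37)/(38−14) = 1/24.

1/24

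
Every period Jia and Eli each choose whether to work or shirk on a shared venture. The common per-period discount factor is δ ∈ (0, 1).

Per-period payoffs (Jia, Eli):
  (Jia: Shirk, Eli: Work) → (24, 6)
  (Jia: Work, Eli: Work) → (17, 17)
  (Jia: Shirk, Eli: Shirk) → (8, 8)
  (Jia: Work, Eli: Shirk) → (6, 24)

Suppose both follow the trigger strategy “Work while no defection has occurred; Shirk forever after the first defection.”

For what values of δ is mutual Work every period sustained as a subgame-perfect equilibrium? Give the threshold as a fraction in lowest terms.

7/16

Cooperation forever yields 17 each period: 17/(1−δ).
Deviating yields 24 once, then 8 forever: 24 + 8δ/(1−δ).
No profitable deviation requires 17/(1−δ) ≥ 24 + 8δ/(1−δ).
Multiplying by (1−δ): 17 ≥ 24(1−δ) + 8δ = 24 − 16δ.
So 16δ ≥ 7, i.e. δ ≥ 7/16.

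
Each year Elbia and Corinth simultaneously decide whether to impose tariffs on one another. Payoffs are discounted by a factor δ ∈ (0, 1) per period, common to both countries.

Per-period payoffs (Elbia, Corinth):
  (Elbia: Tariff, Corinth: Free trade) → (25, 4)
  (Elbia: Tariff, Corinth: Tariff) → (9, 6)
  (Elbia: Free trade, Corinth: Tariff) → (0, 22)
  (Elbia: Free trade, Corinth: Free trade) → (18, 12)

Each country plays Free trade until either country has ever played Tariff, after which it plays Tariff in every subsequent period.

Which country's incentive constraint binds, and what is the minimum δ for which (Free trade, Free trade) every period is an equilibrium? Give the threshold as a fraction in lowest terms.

For Elbia: deviation gain 25−18 = 7, per-period punishment loss 18−9 = 9. IC gives δ ≥ 7/16.
For Corinth: gain 10, loss 6 per period, so δ ≥ 10/16 = 5/8.
The tighter constraint is Corinth's, so cooperation needs δ ≥ 5/8.

Corinth; δ ≥ 5/8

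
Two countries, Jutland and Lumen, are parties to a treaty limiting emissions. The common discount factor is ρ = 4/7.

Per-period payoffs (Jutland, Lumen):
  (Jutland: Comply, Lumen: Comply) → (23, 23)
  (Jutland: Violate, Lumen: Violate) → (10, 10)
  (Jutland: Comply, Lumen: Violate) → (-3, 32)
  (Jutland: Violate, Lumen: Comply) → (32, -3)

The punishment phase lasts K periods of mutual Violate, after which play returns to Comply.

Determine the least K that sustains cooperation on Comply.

2

Need Σ_{k=1}^{K} ρ^k ≥ (32−23)/(23−10) = 0.6923 at ρ = 4/7.
At K = 1 the sum is 0.5714 < 0.6923; at K = 2 it is 0.8980 ≥ 0.6923.
So the minimum punishment length is K = 2.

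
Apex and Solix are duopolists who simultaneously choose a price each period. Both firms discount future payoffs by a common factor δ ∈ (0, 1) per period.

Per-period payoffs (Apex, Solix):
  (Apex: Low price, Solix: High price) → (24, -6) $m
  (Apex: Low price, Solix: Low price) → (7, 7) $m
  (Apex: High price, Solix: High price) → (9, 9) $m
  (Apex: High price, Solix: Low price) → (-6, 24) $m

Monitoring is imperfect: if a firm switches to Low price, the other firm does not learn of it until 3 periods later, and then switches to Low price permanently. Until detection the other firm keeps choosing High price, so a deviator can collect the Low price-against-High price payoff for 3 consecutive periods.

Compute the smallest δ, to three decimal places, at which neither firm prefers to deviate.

0.959

The best deviation is to choose Low price for all 3 undetected periods, earning 24 each, then 7 forever once detected.
Deviation value: 24(1−δ^3)/(1−δ) + 7δ^3/(1−δ); cooperation value: 9/(1−δ).
IC: 9 ≥ 24(1−δ^3) + 7δ^3 = 24 − 17δ^3.
So δ^3 ≥ 15/17, giving δ ≥ (15/17)^(1/3) ≈ 0.959.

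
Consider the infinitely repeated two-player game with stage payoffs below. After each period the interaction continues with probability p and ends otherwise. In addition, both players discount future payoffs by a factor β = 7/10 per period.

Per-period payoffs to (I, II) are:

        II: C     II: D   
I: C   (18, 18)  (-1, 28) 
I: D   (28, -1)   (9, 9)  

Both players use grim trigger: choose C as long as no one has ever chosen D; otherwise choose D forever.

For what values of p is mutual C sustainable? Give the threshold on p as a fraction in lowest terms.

With continuation probability p and discount β, the effective per-period discount factor is βp.
Grim-trigger IC: βp ≥ (28−18)/(28−9) = 10/19.
So p ≥ (10/19)/(7/10) = 100/133.

100/133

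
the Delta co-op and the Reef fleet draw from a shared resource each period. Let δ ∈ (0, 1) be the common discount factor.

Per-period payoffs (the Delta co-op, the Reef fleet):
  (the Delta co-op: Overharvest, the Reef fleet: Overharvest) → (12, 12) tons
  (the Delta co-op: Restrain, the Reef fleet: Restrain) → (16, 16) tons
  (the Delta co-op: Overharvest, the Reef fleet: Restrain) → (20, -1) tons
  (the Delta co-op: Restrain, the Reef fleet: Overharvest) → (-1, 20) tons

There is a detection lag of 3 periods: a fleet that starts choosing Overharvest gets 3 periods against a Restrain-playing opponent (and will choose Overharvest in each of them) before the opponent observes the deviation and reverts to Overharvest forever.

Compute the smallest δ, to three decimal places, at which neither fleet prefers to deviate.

Deviating for the 3 undetected periods gains 20−16 = 4 per period over cooperation, then loses 16−12 = 4 per period forever once punishment starts.
Gain: 4(1 + δ + … + δ^2); loss: 4·δ^3/(1−δ).
No profitable deviation ⇔ 4(1−δ^3) ≤ 4·δ^3, i.e. δ^3 ≥ 4/(4+4) = 1/2.
Hence δ ≥ (1/2)^(1/3) ≈ 0.794.

0.794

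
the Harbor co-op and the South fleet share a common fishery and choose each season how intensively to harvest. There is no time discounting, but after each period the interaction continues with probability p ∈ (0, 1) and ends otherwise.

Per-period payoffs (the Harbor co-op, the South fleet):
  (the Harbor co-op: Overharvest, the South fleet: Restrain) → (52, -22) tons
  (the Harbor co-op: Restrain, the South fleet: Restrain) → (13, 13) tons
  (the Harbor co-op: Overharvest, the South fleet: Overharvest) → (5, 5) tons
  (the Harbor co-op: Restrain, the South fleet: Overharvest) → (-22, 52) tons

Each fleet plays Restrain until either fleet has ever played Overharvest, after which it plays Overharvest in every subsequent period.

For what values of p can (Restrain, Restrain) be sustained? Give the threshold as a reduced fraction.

Expected cooperation value is 13 + p·13 + p²·13 + … = 13/(1−p); deviation gives 52 + p·5/(1−p).
13 ≥ 52(1−p) + 5p ⇒ 47p ≥ 39 ⇒ p ≥ 39/47.

39/47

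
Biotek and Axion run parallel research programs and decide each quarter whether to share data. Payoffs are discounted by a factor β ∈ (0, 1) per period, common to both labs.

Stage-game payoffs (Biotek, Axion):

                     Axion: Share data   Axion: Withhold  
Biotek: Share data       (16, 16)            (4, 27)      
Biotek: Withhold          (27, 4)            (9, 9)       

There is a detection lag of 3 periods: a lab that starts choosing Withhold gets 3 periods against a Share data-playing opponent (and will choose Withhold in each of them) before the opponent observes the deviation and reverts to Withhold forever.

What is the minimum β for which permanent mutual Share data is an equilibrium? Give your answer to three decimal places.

The best deviation is to choose Withhold for all 3 undetected periods, earning 27 each, then 9 forever once detected.
Deviation value: 27(1−β^3)/(1−β) + 9β^3/(1−β); cooperation value: 16/(1−β).
IC: 16 ≥ 27(1−β^3) + 9β^3 = 27 − 18β^3.
So β^3 ≥ 11/18, giving β ≥ (11/18)^(1/3) ≈ 0.849.

0.849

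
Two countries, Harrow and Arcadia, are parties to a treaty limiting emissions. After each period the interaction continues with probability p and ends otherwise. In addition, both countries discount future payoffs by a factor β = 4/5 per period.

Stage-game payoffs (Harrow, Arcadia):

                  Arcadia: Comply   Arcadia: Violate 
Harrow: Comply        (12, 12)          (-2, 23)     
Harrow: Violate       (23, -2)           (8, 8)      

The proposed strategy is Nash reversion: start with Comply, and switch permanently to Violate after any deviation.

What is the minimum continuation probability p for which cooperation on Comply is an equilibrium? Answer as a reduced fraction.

11/12

With continuation probability p and discount β, the effective per-period discount factor is βp.
Grim-trigger IC: βp ≥ (23−12)/(23−8) = 11/15.
So p ≥ (11/15)/(4/5) = 11/12.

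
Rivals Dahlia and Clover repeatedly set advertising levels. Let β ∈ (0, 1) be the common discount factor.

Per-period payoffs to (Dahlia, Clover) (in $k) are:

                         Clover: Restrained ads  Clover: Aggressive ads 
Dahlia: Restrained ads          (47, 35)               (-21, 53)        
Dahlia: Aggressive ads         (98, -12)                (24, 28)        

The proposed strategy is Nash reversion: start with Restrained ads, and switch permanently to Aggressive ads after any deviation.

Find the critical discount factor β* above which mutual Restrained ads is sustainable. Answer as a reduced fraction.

For Dahlia: deviation gain 98−47 = 51, per-period punishment loss 47−24 = 23. IC gives β ≥ 51/74.
For Clover: gain 18, loss 7 per period, so β ≥ 18/25.
The tighter constraint is Clover's, so cooperation needs β ≥ 18/25.

18/25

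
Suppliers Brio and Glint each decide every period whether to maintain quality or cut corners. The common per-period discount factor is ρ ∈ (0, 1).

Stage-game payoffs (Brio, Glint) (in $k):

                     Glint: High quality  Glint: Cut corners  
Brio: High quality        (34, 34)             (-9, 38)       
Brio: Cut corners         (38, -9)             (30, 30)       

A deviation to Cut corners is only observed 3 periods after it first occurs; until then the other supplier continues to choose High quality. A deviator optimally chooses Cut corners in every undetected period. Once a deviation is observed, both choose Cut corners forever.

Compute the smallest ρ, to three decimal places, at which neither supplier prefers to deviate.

The best deviation is to choose Cut corners for all 3 undetected periods, earning 38 each, then 30 forever once detected.
Deviation value: 38(1−ρ^3)/(1−ρ) + 30ρ^3/(1−ρ); cooperation value: 34/(1−ρ).
IC: 34 ≥ 38(1−ρ^3) + 30ρ^3 = 38 − 8ρ^3.
So ρ^3 ≥ 4/8 = 1/2, giving ρ ≥ (1/2)^(1/3) ≈ 0.794.

0.794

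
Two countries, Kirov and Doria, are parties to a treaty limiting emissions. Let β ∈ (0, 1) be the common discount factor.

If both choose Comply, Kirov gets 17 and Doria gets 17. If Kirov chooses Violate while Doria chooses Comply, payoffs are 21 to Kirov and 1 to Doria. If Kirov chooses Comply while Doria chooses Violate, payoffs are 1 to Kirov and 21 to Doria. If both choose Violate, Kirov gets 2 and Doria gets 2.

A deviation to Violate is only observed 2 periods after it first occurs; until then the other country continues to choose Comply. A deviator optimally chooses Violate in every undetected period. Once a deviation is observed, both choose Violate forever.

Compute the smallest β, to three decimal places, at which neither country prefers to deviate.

0.459

The best deviation is to choose Violate for all 2 undetected periods, earning 21 each, then 2 forever once detected.
Deviation value: 21(1−β^2)/(1−β) + 2β^2/(1−β); cooperation value: 17/(1−β).
IC: 17 ≥ 21(1−β^2) + 2β^2 = 21 − 19β^2.
So β^2 ≥ 4/19, giving β ≥ (4/19)^(1/2) ≈ 0.459.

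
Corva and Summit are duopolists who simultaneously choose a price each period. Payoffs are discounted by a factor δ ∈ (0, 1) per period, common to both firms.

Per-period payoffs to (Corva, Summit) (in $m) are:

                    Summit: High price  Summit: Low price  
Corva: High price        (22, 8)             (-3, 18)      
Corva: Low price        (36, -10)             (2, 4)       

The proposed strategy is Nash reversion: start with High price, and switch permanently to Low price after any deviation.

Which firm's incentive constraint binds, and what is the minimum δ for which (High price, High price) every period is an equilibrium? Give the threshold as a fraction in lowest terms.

Corva's threshold: (36−22)/(36−2) = 7/17.
Summit's threshold: (18−8)/(18−4) = 5/7.
7/17 < 5/7, so Summit binds and δ* = 5/7.

Summit; δ ≥ 5/7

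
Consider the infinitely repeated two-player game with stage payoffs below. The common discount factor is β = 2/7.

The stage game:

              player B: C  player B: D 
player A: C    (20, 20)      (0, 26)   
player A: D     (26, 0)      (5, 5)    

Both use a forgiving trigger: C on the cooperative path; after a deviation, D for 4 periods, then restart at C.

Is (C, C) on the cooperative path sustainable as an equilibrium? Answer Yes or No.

IC: β+…+β^4 ≥ (26−20)/(20−5) = 2/5.
At β = 2/7: partial sum = 0.3973 < 0.4000. Cooperation not sustainable.

No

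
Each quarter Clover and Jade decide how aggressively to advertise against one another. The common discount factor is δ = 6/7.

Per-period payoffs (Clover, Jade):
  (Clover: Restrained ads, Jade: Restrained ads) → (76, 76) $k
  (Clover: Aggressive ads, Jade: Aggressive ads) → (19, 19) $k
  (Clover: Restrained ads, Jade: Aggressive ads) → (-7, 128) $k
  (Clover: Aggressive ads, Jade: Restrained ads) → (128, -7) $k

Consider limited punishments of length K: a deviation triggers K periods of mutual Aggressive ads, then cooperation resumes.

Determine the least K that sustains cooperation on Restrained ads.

Need Σ_{k=1}^{K} δ^k ≥ (128−76)/(76−19) = 0.9123 at δ = 6/7.
At K = 1 the sum is 0.8571 < 0.9123; at K = 2 it is 1.5918 ≥ 0.9123.
So the minimum punishment length is K = 2.

2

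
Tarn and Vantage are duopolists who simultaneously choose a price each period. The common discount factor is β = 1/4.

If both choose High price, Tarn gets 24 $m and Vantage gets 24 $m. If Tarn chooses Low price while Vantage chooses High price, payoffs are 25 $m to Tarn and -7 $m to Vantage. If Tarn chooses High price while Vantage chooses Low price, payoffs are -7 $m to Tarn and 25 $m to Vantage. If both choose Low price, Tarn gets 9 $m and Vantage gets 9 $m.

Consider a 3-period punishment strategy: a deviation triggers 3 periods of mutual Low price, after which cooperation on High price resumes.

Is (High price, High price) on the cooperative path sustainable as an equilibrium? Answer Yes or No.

Yes

Comparing payoff streams over the 4 periods until play realigns: cooperate → 24(1+β+…+β^3); deviate → 25 + 9(β+…+β^3).
Cooperation is sustained iff (24−9)(β+…+β^3) ≥ 25−24.
β+…+β^3 = 1/4·(1−(1/4)^3)/(1−1/4) = 0.3281, and (25−24)/(24−9) = 0.0667.
0.3281 ≥ 0.0667, so cooperation is sustainable.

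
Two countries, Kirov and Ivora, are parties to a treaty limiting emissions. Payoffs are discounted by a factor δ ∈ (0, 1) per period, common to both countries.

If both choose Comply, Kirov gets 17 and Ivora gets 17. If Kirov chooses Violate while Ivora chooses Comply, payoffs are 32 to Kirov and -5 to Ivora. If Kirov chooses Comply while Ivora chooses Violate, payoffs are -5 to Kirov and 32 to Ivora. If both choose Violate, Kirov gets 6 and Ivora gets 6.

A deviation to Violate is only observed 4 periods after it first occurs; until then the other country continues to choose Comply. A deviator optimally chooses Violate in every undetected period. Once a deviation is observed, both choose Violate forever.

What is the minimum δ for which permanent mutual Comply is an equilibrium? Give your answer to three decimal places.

0.872

The best deviation is to choose Violate for all 4 undetected periods, earning 32 each, then 6 forever once detected.
Deviation value: 32(1−δ^4)/(1−δ) + 6δ^4/(1−δ); cooperation value: 17/(1−δ).
IC: 17 ≥ 32(1−δ^4) + 6δ^4 = 32 − 26δ^4.
So δ^4 ≥ 15/26, giving δ ≥ (15/26)^(1/4) ≈ 0.872.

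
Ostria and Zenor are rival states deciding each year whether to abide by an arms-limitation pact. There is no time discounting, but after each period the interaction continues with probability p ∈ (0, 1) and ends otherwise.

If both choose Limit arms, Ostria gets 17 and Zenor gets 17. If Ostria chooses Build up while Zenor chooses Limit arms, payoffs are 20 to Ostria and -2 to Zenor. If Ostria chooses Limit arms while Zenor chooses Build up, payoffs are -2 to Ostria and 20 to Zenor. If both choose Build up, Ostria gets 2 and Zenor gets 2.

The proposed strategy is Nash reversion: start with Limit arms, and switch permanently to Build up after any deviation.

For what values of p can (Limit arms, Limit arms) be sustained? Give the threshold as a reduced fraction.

1/6

With no time discounting, the continuation probability p plays the role of the discount factor.
Grim-trigger IC: 17/(1−p) ≥ 20 + 2p/(1−p) ⇒ p ≥ (20−17)/(20−2) = 1/6.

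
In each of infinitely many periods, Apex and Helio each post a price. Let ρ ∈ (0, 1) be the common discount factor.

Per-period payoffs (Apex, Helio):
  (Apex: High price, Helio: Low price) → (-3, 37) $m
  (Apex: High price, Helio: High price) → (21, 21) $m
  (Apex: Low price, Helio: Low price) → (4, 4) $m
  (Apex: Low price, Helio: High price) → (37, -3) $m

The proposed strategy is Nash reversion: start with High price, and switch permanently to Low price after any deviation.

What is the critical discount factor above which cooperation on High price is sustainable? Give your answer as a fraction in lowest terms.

16/33

One-period gain from deviating is 37 − 21 = 16. The loss is 21 − 4 = 17 in every subsequent period, with present value 17·ρ/(1−ρ).
Deviation is unprofitable when 17·ρ/(1−ρ) ≥ 16, i.e. ρ/(1−ρ) ≥ 16/17.
Equivalently ρ ≥ 16/(16+17) = 16/33.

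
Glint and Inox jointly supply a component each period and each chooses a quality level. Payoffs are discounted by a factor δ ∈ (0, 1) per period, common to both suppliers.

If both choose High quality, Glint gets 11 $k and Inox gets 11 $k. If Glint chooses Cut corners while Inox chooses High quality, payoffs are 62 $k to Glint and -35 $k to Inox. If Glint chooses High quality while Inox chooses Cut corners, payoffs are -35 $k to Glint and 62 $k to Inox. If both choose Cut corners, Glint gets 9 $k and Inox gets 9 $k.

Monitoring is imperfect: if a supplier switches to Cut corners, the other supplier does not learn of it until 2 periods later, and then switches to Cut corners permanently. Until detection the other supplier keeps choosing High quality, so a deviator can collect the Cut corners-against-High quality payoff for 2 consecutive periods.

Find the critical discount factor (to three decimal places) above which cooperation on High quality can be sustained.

A deviator earns 62 for 2 periods, then 9 forever; cooperating earns 11 forever. Multiplying the IC by (1−δ):
11 ≥ 62(1−δ^2) + 9δ^2, so 53·δ^2 ≥ 51 and δ^2 ≥ 51/53.
δ ≥ (51/53)^(1/2) ≈ 0.981.

0.981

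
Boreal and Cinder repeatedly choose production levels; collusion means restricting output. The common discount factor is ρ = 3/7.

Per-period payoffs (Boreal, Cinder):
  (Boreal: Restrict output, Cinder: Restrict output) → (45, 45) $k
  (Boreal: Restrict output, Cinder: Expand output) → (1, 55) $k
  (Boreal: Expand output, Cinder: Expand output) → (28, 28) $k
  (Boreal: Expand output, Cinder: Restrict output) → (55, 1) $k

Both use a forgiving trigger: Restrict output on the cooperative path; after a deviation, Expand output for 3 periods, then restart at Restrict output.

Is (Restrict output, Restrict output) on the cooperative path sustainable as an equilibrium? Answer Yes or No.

IC: ρ+…+ρ^3 ≥ (55−45)/(45−28) = 10/17.
At ρ = 3/7: partial sum = 0.6910 ≥ 0.5882. Cooperation sustainable.

Yes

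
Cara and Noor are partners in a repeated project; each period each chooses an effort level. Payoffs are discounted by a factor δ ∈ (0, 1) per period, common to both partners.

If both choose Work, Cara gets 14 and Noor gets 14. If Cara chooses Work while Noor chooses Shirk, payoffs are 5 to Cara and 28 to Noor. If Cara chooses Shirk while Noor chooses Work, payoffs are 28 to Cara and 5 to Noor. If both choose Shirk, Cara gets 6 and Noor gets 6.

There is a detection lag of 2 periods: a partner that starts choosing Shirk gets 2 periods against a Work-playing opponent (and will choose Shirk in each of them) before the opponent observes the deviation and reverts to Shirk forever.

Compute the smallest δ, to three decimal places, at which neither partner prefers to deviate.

Deviating for the 2 undetected periods gains 28−14 = 14 per period over cooperation, then loses 14−6 = 8 per period forever once punishment starts.
Gain: 14(1 + δ + … + δ^1); loss: 8·δ^2/(1−δ).
No profitable deviation ⇔ 14(1−δ^2) ≤ 8·δ^2, i.e. δ^2 ≥ 14/(14+8) = 7/11.
Hence δ ≥ (7/11)^(1/2) ≈ 0.798.

0.798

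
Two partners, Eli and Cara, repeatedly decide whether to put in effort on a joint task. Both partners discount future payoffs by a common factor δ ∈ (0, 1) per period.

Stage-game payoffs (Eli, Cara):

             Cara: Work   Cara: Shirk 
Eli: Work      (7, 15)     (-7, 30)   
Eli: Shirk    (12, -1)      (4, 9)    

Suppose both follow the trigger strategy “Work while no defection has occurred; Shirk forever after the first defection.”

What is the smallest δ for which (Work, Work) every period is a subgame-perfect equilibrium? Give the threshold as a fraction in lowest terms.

5/7

Eli's threshold: (12−7)/(12−4) = 5/8.
Cara's threshold: (30−15)/(30−9) = 5/7.
5/8 < 5/7, so Cara binds and δ* = 5/7.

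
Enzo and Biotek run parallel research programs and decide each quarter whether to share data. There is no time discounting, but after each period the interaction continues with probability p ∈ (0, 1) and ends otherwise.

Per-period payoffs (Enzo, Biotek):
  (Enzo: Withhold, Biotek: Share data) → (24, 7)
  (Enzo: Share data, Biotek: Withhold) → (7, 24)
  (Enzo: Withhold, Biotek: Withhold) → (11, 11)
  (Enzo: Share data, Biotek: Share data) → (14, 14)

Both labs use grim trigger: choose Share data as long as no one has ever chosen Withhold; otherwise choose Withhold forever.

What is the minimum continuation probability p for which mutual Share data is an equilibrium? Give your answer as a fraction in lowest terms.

10/13

Expected cooperation value is 14 + p·14 + p²·14 + … = 14/(1−p); deviation gives 24 + p·11/(1−p).
14 ≥ 24(1−p) + 11p ⇒ 13p ≥ 10 ⇒ p ≥ 10/13.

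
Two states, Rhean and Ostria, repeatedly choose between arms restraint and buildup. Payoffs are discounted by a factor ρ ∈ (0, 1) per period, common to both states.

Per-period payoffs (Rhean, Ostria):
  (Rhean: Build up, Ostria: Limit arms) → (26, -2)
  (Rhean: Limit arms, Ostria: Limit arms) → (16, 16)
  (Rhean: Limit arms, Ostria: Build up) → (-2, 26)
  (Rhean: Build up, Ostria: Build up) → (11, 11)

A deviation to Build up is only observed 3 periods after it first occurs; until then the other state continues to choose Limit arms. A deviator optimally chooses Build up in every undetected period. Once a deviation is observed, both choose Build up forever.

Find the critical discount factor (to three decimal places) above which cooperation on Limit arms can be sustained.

Deviating for the 3 undetected periods gains 26−16 = 10 per period over cooperation, then loses 16−11 = 5 per period forever once punishment starts.
Gain: 10(1 + ρ + … + ρ^2); loss: 5·ρ^3/(1−ρ).
No profitable deviation ⇔ 10(1−ρ^3) ≤ 5·ρ^3, i.e. ρ^3 ≥ 10/(10+5) = 2/3.
Hence ρ ≥ (2/3)^(1/3) ≈ 0.874.

0.874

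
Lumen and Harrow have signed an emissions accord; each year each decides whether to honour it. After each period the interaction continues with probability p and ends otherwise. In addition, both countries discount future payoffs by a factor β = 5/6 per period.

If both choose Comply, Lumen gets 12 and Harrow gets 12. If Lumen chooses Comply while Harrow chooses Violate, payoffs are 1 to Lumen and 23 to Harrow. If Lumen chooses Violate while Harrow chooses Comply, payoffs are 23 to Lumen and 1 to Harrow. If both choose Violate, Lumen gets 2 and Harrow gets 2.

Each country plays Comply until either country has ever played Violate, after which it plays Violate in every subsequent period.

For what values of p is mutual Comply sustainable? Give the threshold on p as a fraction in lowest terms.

22/35

Expected continuation weight on next period's payoff is β·p = 5/6·p, which plays the role of the discount factor.
Cooperation requires 5/6·p ≥ (23−12)/(23−2) = 11/21, hence p ≥ 22/35.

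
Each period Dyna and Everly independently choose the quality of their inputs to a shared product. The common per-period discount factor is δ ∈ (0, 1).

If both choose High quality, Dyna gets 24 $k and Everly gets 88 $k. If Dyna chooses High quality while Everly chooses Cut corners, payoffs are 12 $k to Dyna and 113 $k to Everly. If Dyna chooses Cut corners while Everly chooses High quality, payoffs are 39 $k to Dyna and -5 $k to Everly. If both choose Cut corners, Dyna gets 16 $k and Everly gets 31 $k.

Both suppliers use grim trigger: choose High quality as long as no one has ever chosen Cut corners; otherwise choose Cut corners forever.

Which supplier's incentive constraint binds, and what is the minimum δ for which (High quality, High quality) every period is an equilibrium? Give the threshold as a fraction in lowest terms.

Dyna; δ ≥ 15/23

Dyna: cooperation gives 24 each period; deviation gives 39 once then 16 forever.
  24/(1−δ) ≥ 39 + 16δ/(1−δ) ⇒ δ ≥ 15/23.
Everly: cooperation gives 88 each period; deviation gives 113 once then 31 forever.
  δ ≥ 25/82.
Both must hold, so the binding constraint is Dyna's: δ ≥ 15/23.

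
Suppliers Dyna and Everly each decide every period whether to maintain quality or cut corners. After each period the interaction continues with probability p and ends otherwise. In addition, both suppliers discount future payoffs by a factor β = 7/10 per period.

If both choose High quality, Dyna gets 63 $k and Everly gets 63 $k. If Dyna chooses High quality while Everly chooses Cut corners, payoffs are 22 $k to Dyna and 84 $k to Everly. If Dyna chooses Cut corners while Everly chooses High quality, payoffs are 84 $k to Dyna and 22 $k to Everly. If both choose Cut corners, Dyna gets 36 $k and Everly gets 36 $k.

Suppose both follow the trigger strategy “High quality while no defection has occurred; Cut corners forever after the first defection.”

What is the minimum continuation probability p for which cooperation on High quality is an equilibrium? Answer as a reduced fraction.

Expected continuation weight on next period's payoff is β·p = 7/10·p, which plays the role of the discount factor.
Cooperation requires 7/10·p ≥ (84−63)/(84−36) = 7/16, hence p ≥ 5/8.

5/8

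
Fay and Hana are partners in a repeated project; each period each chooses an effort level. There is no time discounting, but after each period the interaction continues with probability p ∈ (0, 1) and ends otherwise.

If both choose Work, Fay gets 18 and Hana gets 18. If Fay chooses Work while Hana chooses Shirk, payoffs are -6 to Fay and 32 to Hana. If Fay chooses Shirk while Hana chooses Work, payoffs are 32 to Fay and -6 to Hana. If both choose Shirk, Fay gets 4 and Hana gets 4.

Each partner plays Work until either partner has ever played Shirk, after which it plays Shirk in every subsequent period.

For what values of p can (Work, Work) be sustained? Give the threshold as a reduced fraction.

1/2

Expected cooperation value is 18 + p·18 + p²·18 + … = 18/(1−p); deviation gives 32 + p·4/(1−p).
18 ≥ 32(1−p) + 4p ⇒ 28p ≥ 14 ⇒ p ≥ 14/28 = 1/2.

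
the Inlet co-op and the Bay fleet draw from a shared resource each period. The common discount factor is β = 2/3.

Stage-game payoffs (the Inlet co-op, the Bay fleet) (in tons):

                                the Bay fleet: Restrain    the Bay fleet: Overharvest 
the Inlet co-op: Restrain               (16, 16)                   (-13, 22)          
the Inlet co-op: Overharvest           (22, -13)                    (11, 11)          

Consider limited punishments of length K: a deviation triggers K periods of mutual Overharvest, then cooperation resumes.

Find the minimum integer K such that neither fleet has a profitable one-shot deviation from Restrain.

3

No profitable deviation requires (16−11)(β+…+β^K) ≥ 22−16, i.e. β+…+β^K ≥ 6/5 ≈ 1.2000.
With β = 2/3, the partial sums are K=1: 0.6667, K=2: 1.1111, K=3: 1.4074.
K = 3 is the first length at which the sum reaches 1.2000.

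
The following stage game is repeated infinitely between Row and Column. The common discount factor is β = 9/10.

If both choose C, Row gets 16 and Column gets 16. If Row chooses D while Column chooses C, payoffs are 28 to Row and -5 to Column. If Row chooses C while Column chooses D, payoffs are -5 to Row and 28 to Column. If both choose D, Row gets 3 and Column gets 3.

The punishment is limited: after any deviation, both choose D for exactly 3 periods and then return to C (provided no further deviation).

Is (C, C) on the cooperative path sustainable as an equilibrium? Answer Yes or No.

Yes

IC: β+…+β^3 ≥ (28−16)/(16−3) = 12/13.
At β = 9/10: partial sum = 2.4390 ≥ 0.9231. Cooperation sustainable.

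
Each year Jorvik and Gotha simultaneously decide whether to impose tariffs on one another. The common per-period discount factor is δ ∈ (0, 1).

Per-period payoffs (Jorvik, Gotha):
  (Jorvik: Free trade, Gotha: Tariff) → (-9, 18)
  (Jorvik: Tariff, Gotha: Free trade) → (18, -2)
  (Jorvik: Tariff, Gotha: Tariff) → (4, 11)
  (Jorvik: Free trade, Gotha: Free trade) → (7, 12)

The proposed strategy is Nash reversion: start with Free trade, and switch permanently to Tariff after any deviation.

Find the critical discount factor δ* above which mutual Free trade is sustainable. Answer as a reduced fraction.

Jorvik's threshold: (18−7)/(18−4) = 11/14.
Gotha's threshold: (18−12)/(18−11) = 6/7.
11/14 < 6/7, so Gotha binds and δ* = 6/7.

6/7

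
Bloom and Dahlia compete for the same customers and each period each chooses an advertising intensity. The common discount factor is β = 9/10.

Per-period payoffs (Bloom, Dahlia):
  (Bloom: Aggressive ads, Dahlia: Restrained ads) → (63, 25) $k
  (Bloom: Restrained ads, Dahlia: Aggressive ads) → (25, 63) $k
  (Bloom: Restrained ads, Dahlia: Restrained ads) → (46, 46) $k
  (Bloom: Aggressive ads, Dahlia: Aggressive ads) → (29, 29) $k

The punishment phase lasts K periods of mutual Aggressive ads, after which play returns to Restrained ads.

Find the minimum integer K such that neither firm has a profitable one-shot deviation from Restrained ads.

Need Σ_{k=1}^{K} β^k ≥ (63−46)/(46−29) = 1.0000 at β = 9/10.
At K = 1 the sum is 0.9000 < 1.0000; at K = 2 it is 1.7100 ≥ 1.0000.
So the minimum punishment length is K = 2.

2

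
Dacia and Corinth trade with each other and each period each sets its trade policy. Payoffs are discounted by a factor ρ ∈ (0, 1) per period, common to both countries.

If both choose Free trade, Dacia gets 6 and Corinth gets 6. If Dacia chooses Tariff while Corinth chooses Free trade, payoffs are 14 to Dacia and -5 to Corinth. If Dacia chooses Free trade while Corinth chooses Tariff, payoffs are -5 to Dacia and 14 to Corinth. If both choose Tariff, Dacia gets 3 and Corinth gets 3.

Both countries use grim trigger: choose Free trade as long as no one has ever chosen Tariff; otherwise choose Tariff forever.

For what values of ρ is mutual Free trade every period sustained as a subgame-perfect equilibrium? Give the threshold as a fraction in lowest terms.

Under grim trigger the critical discount factor is (T−C)/(T−P) with T = 14, C = 6, P = 3.
ρ* = (14−6)/(14−3) = 8/11.

8/11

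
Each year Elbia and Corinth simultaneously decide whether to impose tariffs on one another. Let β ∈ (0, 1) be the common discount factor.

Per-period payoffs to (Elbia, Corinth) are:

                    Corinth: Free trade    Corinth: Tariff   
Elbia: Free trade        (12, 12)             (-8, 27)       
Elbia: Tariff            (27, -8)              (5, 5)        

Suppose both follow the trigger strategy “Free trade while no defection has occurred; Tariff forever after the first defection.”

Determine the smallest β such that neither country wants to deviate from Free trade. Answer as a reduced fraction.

15/22

One-period gain from deviating is 27 − 12 = 15. The loss is 12 − 5 = 7 in every subsequent period, with present value 7·β/(1−β).
Deviation is unprofitable when 7·β/(1−β) ≥ 15, i.e. β/(1−β) ≥ 15/7.
Equivalently β ≥ 15/(15+7) = 15/22.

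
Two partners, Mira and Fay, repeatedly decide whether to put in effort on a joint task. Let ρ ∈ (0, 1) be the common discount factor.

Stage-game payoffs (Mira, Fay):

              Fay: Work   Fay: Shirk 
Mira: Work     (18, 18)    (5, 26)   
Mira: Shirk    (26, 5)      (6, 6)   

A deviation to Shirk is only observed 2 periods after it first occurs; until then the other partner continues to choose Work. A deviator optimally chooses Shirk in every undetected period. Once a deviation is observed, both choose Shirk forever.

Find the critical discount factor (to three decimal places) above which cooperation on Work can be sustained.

0.632

Deviating for the 2 undetected periods gains 26−18 = 8 per period over cooperation, then loses 18−6 = 12 per period forever once punishment starts.
Gain: 8(1 + ρ + … + ρ^1); loss: 12·ρ^2/(1−ρ).
No profitable deviation ⇔ 8(1−ρ^2) ≤ 12·ρ^2, i.e. ρ^2 ≥ 8/(8+12) = 2/5.
Hence ρ ≥ (2/5)^(1/2) ≈ 0.632.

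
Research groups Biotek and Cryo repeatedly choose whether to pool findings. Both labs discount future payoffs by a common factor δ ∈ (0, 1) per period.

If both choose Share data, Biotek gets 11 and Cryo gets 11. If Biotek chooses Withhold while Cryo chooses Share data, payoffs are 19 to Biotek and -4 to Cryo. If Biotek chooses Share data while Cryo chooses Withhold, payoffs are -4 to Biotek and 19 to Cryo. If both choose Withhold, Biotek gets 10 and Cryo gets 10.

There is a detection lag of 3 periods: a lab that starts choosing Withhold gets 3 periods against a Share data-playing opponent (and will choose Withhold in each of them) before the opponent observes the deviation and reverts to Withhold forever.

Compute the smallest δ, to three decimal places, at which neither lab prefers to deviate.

0.961

The best deviation is to choose Withhold for all 3 undetected periods, earning 19 each, then 10 forever once detected.
Deviation value: 19(1−δ^3)/(1−δ) + 10δ^3/(1−δ); cooperation value: 11/(1−δ).
IC: 11 ≥ 19(1−δ^3) + 10δ^3 = 19 − 9δ^3.
So δ^3 ≥ 8/9, giving δ ≥ (8/9)^(1/3) ≈ 0.961.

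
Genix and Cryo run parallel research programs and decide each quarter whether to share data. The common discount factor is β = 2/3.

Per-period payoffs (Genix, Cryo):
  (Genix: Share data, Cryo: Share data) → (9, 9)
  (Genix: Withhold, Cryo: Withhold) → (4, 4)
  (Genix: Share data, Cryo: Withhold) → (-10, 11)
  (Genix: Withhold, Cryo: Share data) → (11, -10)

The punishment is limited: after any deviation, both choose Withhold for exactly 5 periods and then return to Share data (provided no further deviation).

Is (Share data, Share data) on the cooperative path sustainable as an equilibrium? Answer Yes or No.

Yes

A one-shot deviation gives 11 now, then 4 for 5 periods, then back to 9.
Gain from deviating: (11−9) today; loss: (9−4) in each of the next 5 periods.
No-deviation condition: (9−4)(β+…+β^5) ≥ 11−9, i.e. β+…+β^5 ≥ 2/5.
At β = 2/3: β+…+β^5 = 1.7366 ≥ 0.4000.
So cooperation is sustainable.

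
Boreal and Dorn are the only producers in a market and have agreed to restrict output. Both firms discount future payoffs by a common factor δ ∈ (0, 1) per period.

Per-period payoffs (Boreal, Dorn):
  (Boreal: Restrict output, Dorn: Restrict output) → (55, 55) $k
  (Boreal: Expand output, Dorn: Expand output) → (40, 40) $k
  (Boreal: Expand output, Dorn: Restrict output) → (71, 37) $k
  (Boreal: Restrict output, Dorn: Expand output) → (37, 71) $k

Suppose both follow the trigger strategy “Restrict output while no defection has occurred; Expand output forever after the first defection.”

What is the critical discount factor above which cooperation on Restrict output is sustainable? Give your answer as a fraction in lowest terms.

16/31

Under grim trigger the critical discount factor is (T−C)/(T−P) with T = 71, C = 55, P = 40.
δ* = (71−55)/(71−40) = 16/31.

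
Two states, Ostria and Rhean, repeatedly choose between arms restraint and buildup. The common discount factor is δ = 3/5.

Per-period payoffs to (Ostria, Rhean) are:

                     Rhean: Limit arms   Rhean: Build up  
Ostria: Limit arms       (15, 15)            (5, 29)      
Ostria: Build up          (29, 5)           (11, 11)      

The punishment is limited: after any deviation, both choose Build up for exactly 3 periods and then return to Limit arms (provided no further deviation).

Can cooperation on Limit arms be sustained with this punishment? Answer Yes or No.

No

Comparing payoff streams over the 4 periods until play realigns: cooperate → 15(1+δ+…+δ^3); deviate → 29 + 11(δ+…+δ^3).
Cooperation is sustained iff (15−11)(δ+…+δ^3) ≥ 29−15.
δ+…+δ^3 = 3/5·(1−(3/5)^3)/(1−3/5) = 1.1760, and (29−15)/(15−11) = 3.5000.
1.1760 < 3.5000, so cooperation is not sustainable.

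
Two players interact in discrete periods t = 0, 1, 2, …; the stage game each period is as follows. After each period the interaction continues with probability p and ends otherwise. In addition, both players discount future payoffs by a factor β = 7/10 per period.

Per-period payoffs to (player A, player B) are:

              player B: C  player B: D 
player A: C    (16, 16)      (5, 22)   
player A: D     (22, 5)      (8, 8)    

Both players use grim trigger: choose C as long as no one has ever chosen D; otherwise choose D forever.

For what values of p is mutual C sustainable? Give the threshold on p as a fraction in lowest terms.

30/49

With continuation probability p and discount β, the effective per-period discount factor is βp.
Grim-trigger IC: βp ≥ (22−16)/(22−8) = 3/7.
So p ≥ (3/7)/(7/10) = 30/49.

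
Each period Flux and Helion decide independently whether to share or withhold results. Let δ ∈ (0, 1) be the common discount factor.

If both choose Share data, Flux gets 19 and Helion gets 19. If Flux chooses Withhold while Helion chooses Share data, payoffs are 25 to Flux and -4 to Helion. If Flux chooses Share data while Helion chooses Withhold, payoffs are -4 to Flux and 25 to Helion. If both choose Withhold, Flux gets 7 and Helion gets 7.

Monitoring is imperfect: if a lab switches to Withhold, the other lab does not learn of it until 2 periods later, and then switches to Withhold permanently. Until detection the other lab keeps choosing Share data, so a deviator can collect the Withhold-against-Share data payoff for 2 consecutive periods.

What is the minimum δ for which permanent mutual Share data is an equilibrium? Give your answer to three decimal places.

Deviating for the 2 undetected periods gains 25−19 = 6 per period over cooperation, then loses 19−7 = 12 per period forever once punishment starts.
Gain: 6(1 + δ + … + δ^1); loss: 12·δ^2/(1−δ).
No profitable deviation ⇔ 6(1−δ^2) ≤ 12·δ^2, i.e. δ^2 ≥ 6/(6+12) = 1/3.
Hence δ ≥ (1/3)^(1/2) ≈ 0.577.

0.577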